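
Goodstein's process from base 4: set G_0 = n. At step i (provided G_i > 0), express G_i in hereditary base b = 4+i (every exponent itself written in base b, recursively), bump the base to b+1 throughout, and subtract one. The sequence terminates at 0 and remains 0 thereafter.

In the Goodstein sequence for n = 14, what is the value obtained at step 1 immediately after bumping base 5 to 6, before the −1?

G_0=14  [base 4] 3·4 + 2  →[4↦5]→  3·5 + 2 = 17  −1 ⇒ G_1=16
G_1=16  [base 5] 3·5 + 1  →[5↦6]→  3·6 + 1 = 19  −1 ⇒ G_2=18

19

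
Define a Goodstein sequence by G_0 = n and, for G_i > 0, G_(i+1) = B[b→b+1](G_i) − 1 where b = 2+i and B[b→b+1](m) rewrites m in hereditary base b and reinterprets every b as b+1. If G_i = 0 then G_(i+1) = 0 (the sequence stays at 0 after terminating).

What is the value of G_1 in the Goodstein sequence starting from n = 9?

G_0=9  [base 2] 2^(2 + 1) + 1  →[2↦3]→  3^(3 + 1) + 1 = 82  −1 ⇒ G_1=81
G_1=81  [base 3] 3^(3 + 1)  →[3↦4]→  4^(4 + 1) = 1024  −1 ⇒ G_2=1023

81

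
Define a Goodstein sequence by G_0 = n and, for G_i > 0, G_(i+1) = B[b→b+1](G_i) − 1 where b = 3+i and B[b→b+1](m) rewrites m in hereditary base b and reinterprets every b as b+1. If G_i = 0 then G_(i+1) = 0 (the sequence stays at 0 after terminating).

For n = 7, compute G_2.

7 —HB3→ 2·3 + 1 —bump→ 2·4 + 1 = 9 —(−1)→ 8
8 —HB4→ 2·4 —bump→ 2·5 = 10 —(−1)→ 9

9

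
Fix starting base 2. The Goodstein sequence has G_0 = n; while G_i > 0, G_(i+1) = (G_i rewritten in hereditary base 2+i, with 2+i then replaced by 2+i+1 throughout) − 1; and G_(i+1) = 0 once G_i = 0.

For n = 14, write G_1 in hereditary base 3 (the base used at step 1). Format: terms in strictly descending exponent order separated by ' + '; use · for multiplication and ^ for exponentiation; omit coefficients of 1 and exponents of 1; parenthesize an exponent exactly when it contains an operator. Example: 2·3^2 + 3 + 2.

3^(3 + 1) + 3^3 + 2

G_0 = 14. HB_2(14) = 2^(2 + 1) + 2^2 + 2. Bump = 111. G_1 = 110.
G_1 = 110. HB_3(110) = 3^(3 + 1) + 3^3 + 2. Bump = 1282. G_2 = 1281.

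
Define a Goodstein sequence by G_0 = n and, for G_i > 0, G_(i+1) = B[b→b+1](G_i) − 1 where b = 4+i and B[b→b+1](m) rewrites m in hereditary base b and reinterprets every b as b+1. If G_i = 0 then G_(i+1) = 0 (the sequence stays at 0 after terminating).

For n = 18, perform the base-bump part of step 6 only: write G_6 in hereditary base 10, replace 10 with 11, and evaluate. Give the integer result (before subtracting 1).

base 4: 18 = 4^2 + 2; at 5: 5^2 + 2 = 27; next = 26
base 5: 26 = 5^2 + 1; at 6: 6^2 + 1 = 37; next = 36
base 6: 36 = 6^2; at 7: 7^2 = 49; next = 48
base 7: 48 = 6·7 + 6; at 8: 6·8 + 6 = 54; next = 53
base 8: 53 = 6·8 + 5; at 9: 6·9 + 5 = 59; next = 58
base 9: 58 = 6·9 + 4; at 10: 6·10 + 4 = 64; next = 63

69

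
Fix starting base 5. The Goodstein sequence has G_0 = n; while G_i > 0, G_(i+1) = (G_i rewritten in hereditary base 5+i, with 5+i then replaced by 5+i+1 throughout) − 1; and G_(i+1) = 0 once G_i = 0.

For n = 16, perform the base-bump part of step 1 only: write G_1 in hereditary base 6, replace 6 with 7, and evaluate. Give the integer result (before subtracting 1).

i=0: 16 = 3·5 + 1 (b=5); 5→6: 3·6 + 1 = 19; 19−1 = 18
i=1: 18 = 3·6 (b=6); 6→7: 3·7 = 21; 21−1 = 20

21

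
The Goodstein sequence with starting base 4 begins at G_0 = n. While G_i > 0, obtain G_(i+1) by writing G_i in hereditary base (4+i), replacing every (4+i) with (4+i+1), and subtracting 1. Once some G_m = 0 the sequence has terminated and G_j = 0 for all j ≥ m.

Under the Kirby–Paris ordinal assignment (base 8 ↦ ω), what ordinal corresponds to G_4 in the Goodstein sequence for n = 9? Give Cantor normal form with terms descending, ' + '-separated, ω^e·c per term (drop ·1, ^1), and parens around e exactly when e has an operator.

base 4: 9 = 2·4 + 1; at 5: 2·5 + 1 = 11; next = 10
base 5: 10 = 2·5; at 6: 2·6 = 12; next = 11
base 6: 11 = 6 + 5; at 7: 7 + 5 = 12; next = 11
base 7: 11 = 7 + 4; at 8: 8 + 4 = 12; next = 11
base 8: 11 = 8 + 3; at 9: 9 + 3 = 12; next = 11

ω + 3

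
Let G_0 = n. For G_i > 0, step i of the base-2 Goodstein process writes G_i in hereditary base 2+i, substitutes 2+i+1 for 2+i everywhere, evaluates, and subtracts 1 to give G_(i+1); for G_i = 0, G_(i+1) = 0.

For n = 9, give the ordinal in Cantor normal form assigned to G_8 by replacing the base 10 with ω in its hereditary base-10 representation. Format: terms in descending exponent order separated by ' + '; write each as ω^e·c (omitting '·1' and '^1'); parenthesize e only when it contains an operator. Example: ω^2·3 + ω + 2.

ω^ω·3 + ω^3·3 + ω^2·3 + ω·2 + 5

(0) 9|_2 = 2^(2 + 1) + 1 ↦ 3^(3 + 1) + 1|_3 = 82 ⇒ 81
(1) 81|_3 = 3^(3 + 1) ↦ 4^(4 + 1)|_4 = 1024 ⇒ 1023
(2) 1023|_4 = 3·4^4 + 3·4^3 + 3·4^2 + 3·4 + 3 ↦ 3·5^5 + 3·5^3 + 3·5^2 + 3·5 + 3|_5 = 9843 ⇒ 9842
(3) 9842|_5 = 3·5^5 + 3·5^3 + 3·5^2 + 3·5 + 2 ↦ 3·6^6 + 3·6^3 + 3·6^2 + 3·6 + 2|_6 = 140744 ⇒ 140743
(4) 140743|_6 = 3·6^6 + 3·6^3 + 3·6^2 + 3·6 + 1 ↦ 3·7^7 + 3·7^3 + 3·7^2 + 3·7 + 1|_7 = 2471827 ⇒ 2471826
(5) 2471826|_7 = 3·7^7 + 3·7^3 + 3·7^2 + 3·7 ↦ 3·8^8 + 3·8^3 + 3·8^2 + 3·8|_8 = 50333400 ⇒ 50333399
(6) 50333399|_8 = 3·8^8 + 3·8^3 + 3·8^2 + 2·8 + 7 ↦ 3·9^9 + 3·9^3 + 3·9^2 + 2·9 + 7|_9 = 1162263922 ⇒ 1162263921
(7) 1162263921|_9 = 3·9^9 + 3·9^3 + 3·9^2 + 2·9 + 6 ↦ 3·10^10 + 3·10^3 + 3·10^2 + 2·10 + 6|_10 = 30000003326 ⇒ 30000003325
(8) 30000003325|_10 = 3·10^10 + 3·10^3 + 3·10^2 + 2·10 + 5 ↦ 3·11^11 + 3·11^3 + 3·11^2 + 2·11 + 5|_11 = 855935016216 ⇒ 855935016215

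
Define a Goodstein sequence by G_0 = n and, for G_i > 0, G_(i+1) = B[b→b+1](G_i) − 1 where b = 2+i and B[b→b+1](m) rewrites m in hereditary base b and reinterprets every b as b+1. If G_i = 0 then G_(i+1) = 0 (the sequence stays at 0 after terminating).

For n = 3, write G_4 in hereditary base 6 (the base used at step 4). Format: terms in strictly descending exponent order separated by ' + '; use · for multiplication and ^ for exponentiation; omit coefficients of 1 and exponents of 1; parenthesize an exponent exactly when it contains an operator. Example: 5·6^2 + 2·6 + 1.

1

(0) 3|_2 = 2 + 1 ↦ 3 + 1|_3 = 4 ⇒ 3
(1) 3|_3 = 3 ↦ 4|_4 = 4 ⇒ 3
(2) 3|_4 = 3 ↦ 3|_5 = 3 ⇒ 2
(3) 2|_5 = 2 ↦ 2|_6 = 2 ⇒ 1
(4) 1|_6 = 1 ↦ 1|_7 = 1 ⇒ 0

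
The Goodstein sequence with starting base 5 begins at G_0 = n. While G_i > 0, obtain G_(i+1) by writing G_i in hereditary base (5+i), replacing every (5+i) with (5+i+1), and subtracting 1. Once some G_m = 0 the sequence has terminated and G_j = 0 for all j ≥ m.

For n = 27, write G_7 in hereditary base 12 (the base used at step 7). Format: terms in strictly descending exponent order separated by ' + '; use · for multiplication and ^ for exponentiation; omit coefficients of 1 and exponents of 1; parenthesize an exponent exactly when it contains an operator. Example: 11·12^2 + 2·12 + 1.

27 —HB5→ 5^2 + 2 —bump→ 6^2 + 2 = 38 —(−1)→ 37
37 —HB6→ 6^2 + 1 —bump→ 7^2 + 1 = 50 —(−1)→ 49
49 —HB7→ 7^2 —bump→ 8^2 = 64 —(−1)→ 63
63 —HB8→ 7·8 + 7 —bump→ 7·9 + 7 = 70 —(−1)→ 69
69 —HB9→ 7·9 + 6 —bump→ 7·10 + 6 = 76 —(−1)→ 75
75 —HB10→ 7·10 + 5 —bump→ 7·11 + 5 = 82 —(−1)→ 81
81 —HB11→ 7·11 + 4 —bump→ 7·12 + 4 = 88 —(−1)→ 87
87 —HB12→ 7·12 + 3 —bump→ 7·13 + 3 = 94 —(−1)→ 93

7·12 + 3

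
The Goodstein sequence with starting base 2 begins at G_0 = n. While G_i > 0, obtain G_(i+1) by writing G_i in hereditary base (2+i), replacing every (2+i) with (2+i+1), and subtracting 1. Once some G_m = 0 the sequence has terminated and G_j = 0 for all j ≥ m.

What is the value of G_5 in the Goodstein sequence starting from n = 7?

step 0: 7 = 2^2 + 2 + 1; sub 3 for 2: 3^3 + 3 + 1; = 31; G_1 = 31−1 = 30
step 1: 30 = 3^3 + 3; sub 4 for 3: 4^4 + 4; = 260; G_2 = 260−1 = 259
step 2: 259 = 4^4 + 3; sub 5 for 4: 5^5 + 3; = 3128; G_3 = 3128−1 = 3127
step 3: 3127 = 5^5 + 2; sub 6 for 5: 6^6 + 2; = 46658; G_4 = 46658−1 = 46657
step 4: 46657 = 6^6 + 1; sub 7 for 6: 7^7 + 1; = 823544; G_5 = 823544−1 = 823543
step 5: 823543 = 7^7; sub 8 for 7: 8^8; = 16777216; G_6 = 16777216−1 = 16777215

823543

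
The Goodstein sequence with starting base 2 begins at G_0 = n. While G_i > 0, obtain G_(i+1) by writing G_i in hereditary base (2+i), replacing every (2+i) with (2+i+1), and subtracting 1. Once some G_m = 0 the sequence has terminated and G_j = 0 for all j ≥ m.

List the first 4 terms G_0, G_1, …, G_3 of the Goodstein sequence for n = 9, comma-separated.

i=0: 9 = 2^(2 + 1) + 1 (b=2); 2→3: 3^(3 + 1) + 1 = 82; 82−1 = 81
i=1: 81 = 3^(3 + 1) (b=3); 3→4: 4^(4 + 1) = 1024; 1024−1 = 1023
i=2: 1023 = 3·4^4 + 3·4^3 + 3·4^2 + 3·4 + 3 (b=4); 4→5: 3·5^5 + 3·5^3 + 3·5^2 + 3·5 + 3 = 9843; 9843−1 = 9842

9, 81, 1023, 9842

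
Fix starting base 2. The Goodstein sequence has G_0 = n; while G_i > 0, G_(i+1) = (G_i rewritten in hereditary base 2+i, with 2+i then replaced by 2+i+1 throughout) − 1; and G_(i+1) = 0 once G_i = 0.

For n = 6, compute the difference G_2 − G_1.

228

6 —HB2→ 2^2 + 2 —bump→ 3^3 + 3 = 30 —(−1)→ 29
29 —HB3→ 3^3 + 2 —bump→ 4^4 + 2 = 258 —(−1)→ 257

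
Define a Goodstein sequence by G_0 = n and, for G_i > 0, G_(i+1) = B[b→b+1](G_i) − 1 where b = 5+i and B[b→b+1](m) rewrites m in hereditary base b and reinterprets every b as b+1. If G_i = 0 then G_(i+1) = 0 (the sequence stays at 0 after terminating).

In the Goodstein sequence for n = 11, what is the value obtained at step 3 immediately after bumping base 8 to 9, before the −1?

[0] 11 ≡ 2·5 + 1 (base 5). Lift 6: 13. −1: 12.
[1] 12 ≡ 2·6 (base 6). Lift 7: 14. −1: 13.
[2] 13 ≡ 7 + 6 (base 7). Lift 8: 14. −1: 13.
[3] 13 ≡ 8 + 5 (base 8). Lift 9: 14. −1: 13.

14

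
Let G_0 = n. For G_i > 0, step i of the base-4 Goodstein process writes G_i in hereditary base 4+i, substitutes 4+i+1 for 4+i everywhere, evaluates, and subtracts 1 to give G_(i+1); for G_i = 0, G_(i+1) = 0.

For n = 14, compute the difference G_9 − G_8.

1

i=0: 14 = 3·4 + 2 (b=4); 4→5: 3·5 + 2 = 17; 17−1 = 16
i=1: 16 = 3·5 + 1 (b=5); 5→6: 3·6 + 1 = 19; 19−1 = 18
i=2: 18 = 3·6 (b=6); 6→7: 3·7 = 21; 21−1 = 20
i=3: 20 = 2·7 + 6 (b=7); 7→8: 2·8 + 6 = 22; 22−1 = 21
i=4: 21 = 2·8 + 5 (b=8); 8→9: 2·9 + 5 = 23; 23−1 = 22
i=5: 22 = 2·9 + 4 (b=9); 9→10: 2·10 + 4 = 24; 24−1 = 23
i=6: 23 = 2·10 + 3 (b=10); 10→11: 2·11 + 3 = 25; 25−1 = 24
i=7: 24 = 2·11 + 2 (b=11); 11→12: 2·12 + 2 = 26; 26−1 = 25
i=8: 25 = 2·12 + 1 (b=12); 12→13: 2·13 + 1 = 27; 27−1 = 26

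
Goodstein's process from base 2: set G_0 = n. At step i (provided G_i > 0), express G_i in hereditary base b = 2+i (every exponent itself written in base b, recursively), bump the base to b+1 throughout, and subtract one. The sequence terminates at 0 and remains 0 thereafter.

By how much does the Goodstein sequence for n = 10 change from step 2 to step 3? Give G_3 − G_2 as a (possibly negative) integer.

i=0: 10 = 2^(2 + 1) + 2 (b=2); 2→3: 3^(3 + 1) + 3 = 84; 84−1 = 83
i=1: 83 = 3^(3 + 1) + 2 (b=3); 3→4: 4^(4 + 1) + 2 = 1026; 1026−1 = 1025
i=2: 1025 = 4^(4 + 1) + 1 (b=4); 4→5: 5^(5 + 1) + 1 = 15626; 15626−1 = 15625

14600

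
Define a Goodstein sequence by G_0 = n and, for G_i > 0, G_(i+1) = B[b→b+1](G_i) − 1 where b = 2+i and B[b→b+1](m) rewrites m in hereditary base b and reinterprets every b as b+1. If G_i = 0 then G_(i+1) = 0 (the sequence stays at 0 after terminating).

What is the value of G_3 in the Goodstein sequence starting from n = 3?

step 0: 3 = 2 + 1; sub 3 for 2: 3 + 1; = 4; G_1 = 4−1 = 3
step 1: 3 = 3; sub 4 for 3: 4; = 4; G_2 = 4−1 = 3
step 2: 3 = 3; sub 5 for 4: 3; = 3; G_3 = 3−1 = 2
step 3: 2 = 2; sub 6 for 5: 2; = 2; G_4 = 2−1 = 1

2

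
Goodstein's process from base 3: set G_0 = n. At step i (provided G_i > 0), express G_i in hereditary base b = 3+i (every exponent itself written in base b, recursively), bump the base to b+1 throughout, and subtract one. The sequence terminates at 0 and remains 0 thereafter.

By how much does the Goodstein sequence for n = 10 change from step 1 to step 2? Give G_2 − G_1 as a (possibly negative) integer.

(0) 10|_3 = 3^2 + 1 ↦ 4^2 + 1|_4 = 17 ⇒ 16
(1) 16|_4 = 4^2 ↦ 5^2|_5 = 25 ⇒ 24

8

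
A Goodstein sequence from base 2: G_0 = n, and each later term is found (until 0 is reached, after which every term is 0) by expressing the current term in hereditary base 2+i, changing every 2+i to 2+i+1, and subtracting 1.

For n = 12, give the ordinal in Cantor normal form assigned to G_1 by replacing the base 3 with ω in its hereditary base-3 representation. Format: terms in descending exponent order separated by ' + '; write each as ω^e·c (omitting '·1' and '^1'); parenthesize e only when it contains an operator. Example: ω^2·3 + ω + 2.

base 2: 12 = 2^(2 + 1) + 2^2; at 3: 3^(3 + 1) + 3^3 = 108; next = 107
base 3: 107 = 3^(3 + 1) + 2·3^2 + 2·3 + 2; at 4: 4^(4 + 1) + 2·4^2 + 2·4 + 2 = 1066; next = 1065

ω^(ω + 1) + ω^2·2 + ω·2 + 2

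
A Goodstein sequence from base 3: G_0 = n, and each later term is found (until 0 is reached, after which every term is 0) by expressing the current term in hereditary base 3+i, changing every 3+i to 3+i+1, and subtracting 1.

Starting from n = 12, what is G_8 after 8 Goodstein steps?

G_0=12  [base 3] 3^2 + 3  →[3↦4]→  4^2 + 4 = 20  −1 ⇒ G_1=19
G_1=19  [base 4] 4^2 + 3  →[4↦5]→  5^2 + 3 = 28  −1 ⇒ G_2=27
G_2=27  [base 5] 5^2 + 2  →[5↦6]→  6^2 + 2 = 38  −1 ⇒ G_3=37
G_3=37  [base 6] 6^2 + 1  →[6↦7]→  7^2 + 1 = 50  −1 ⇒ G_4=49
G_4=49  [base 7] 7^2  →[7↦8]→  8^2 = 64  −1 ⇒ G_5=63
G_5=63  [base 8] 7·8 + 7  →[8↦9]→  7·9 + 7 = 70  −1 ⇒ G_6=69
G_6=69  [base 9] 7·9 + 6  →[9↦10]→  7·10 + 6 = 76  −1 ⇒ G_7=75
G_7=75  [base 10] 7·10 + 5  →[10↦11]→  7·11 + 5 = 82  −1 ⇒ G_8=81
G_8=81  [base 11] 7·11 + 4  →[11↦12]→  7·12 + 4 = 88  −1 ⇒ G_9=87

81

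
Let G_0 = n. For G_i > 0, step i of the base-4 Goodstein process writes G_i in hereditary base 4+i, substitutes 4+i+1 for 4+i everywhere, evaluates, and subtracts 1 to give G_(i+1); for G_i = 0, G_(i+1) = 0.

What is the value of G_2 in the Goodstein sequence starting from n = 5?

[0] 5 ≡ 4 + 1 (base 4). Lift 5: 6. −1: 5.
[1] 5 ≡ 5 (base 5). Lift 6: 6. −1: 5.
[2] 5 ≡ 5 (base 6). Lift 7: 5. −1: 4.

5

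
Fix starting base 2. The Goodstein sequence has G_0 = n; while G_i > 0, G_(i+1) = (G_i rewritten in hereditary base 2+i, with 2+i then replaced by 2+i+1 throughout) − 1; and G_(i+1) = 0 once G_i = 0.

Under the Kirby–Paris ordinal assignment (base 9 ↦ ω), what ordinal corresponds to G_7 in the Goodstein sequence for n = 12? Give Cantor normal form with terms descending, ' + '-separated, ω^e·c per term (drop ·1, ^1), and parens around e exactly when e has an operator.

base 2: 12 = 2^(2 + 1) + 2^2; at 3: 3^(3 + 1) + 3^3 = 108; next = 107
base 3: 107 = 3^(3 + 1) + 2·3^2 + 2·3 + 2; at 4: 4^(4 + 1) + 2·4^2 + 2·4 + 2 = 1066; next = 1065
base 4: 1065 = 4^(4 + 1) + 2·4^2 + 2·4 + 1; at 5: 5^(5 + 1) + 2·5^2 + 2·5 + 1 = 15686; next = 15685
base 5: 15685 = 5^(5 + 1) + 2·5^2 + 2·5; at 6: 6^(6 + 1) + 2·6^2 + 2·6 = 280020; next = 280019
base 6: 280019 = 6^(6 + 1) + 2·6^2 + 6 + 5; at 7: 7^(7 + 1) + 2·7^2 + 7 + 5 = 5764911; next = 5764910
base 7: 5764910 = 7^(7 + 1) + 2·7^2 + 7 + 4; at 8: 8^(8 + 1) + 2·8^2 + 8 + 4 = 134217868; next = 134217867
base 8: 134217867 = 8^(8 + 1) + 2·8^2 + 8 + 3; at 9: 9^(9 + 1) + 2·9^2 + 9 + 3 = 3486784575; next = 3486784574
base 9: 3486784574 = 9^(9 + 1) + 2·9^2 + 9 + 2; at 10: 10^(10 + 1) + 2·10^2 + 10 + 2 = 100000000212; next = 100000000211

ω^(ω + 1) + ω^2·2 + ω + 2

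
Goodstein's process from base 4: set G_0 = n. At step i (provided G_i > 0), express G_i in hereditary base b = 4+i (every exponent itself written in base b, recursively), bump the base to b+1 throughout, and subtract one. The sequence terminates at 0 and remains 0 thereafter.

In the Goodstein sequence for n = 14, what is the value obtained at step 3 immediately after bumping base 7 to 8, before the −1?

22

G_0 = 14. HB_4(14) = 3·4 + 2. Bump = 17. G_1 = 16.
G_1 = 16. HB_5(16) = 3·5 + 1. Bump = 19. G_2 = 18.
G_2 = 18. HB_6(18) = 3·6. Bump = 21. G_3 = 20.
G_3 = 20. HB_7(20) = 2·7 + 6. Bump = 22. G_4 = 21.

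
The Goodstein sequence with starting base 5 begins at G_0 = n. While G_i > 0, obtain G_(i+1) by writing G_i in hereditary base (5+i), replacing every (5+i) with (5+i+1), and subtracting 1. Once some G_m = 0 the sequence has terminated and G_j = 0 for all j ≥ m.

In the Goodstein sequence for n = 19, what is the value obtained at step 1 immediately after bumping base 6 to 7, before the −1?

base 5: 19 = 3·5 + 4; at 6: 3·6 + 4 = 22; next = 21
base 6: 21 = 3·6 + 3; at 7: 3·7 + 3 = 24; next = 23

24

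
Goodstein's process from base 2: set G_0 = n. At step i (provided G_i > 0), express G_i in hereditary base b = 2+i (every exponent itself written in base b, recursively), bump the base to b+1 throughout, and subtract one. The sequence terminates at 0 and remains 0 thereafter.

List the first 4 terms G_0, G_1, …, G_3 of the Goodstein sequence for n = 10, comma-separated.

10, 83, 1025, 15625

base 2: 10 = 2^(2 + 1) + 2; at 3: 3^(3 + 1) + 3 = 84; next = 83
base 3: 83 = 3^(3 + 1) + 2; at 4: 4^(4 + 1) + 2 = 1026; next = 1025
base 4: 1025 = 4^(4 + 1) + 1; at 5: 5^(5 + 1) + 1 = 15626; next = 15625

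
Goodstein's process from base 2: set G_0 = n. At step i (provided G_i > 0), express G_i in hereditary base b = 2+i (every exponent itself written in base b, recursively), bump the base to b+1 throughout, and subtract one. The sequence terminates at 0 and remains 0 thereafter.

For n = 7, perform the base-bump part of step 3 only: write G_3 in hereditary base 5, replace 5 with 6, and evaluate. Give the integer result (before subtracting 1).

46658

G_0 = 7. HB_2(7) = 2^2 + 2 + 1. Bump = 31. G_1 = 30.
G_1 = 30. HB_3(30) = 3^3 + 3. Bump = 260. G_2 = 259.
G_2 = 259. HB_4(259) = 4^4 + 3. Bump = 3128. G_3 = 3127.
G_3 = 3127. HB_5(3127) = 5^5 + 2. Bump = 46658. G_4 = 46657.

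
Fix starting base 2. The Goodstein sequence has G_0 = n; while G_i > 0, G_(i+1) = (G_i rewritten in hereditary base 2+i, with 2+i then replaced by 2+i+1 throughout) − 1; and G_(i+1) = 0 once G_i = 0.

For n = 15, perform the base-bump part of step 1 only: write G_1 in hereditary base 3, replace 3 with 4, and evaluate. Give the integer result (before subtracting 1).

1284

15 —HB2→ 2^(2 + 1) + 2^2 + 2 + 1 —bump→ 3^(3 + 1) + 3^3 + 3 + 1 = 112 —(−1)→ 111
111 —HB3→ 3^(3 + 1) + 3^3 + 3 —bump→ 4^(4 + 1) + 4^4 + 4 = 1284 —(−1)→ 1283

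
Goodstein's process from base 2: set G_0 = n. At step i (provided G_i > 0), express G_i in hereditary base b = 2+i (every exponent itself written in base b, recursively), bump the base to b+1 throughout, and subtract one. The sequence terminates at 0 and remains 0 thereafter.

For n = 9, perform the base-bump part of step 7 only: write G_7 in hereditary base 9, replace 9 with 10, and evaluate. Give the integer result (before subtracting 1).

30000003326

G_0=9  [base 2] 2^(2 + 1) + 1  →[2↦3]→  3^(3 + 1) + 1 = 82  −1 ⇒ G_1=81
G_1=81  [base 3] 3^(3 + 1)  →[3↦4]→  4^(4 + 1) = 1024  −1 ⇒ G_2=1023
G_2=1023  [base 4] 3·4^4 + 3·4^3 + 3·4^2 + 3·4 + 3  →[4↦5]→  3·5^5 + 3·5^3 + 3·5^2 + 3·5 + 3 = 9843  −1 ⇒ G_3=9842
G_3=9842  [base 5] 3·5^5 + 3·5^3 + 3·5^2 + 3·5 + 2  →[5↦6]→  3·6^6 + 3·6^3 + 3·6^2 + 3·6 + 2 = 140744  −1 ⇒ G_4=140743
G_4=140743  [base 6] 3·6^6 + 3·6^3 + 3·6^2 + 3·6 + 1  →[6↦7]→  3·7^7 + 3·7^3 + 3·7^2 + 3·7 + 1 = 2471827  −1 ⇒ G_5=2471826
G_5=2471826  [base 7] 3·7^7 + 3·7^3 + 3·7^2 + 3·7  →[7↦8]→  3·8^8 + 3·8^3 + 3·8^2 + 3·8 = 50333400  −1 ⇒ G_6=50333399
G_6=50333399  [base 8] 3·8^8 + 3·8^3 + 3·8^2 + 2·8 + 7  →[8↦9]→  3·9^9 + 3·9^3 + 3·9^2 + 2·9 + 7 = 1162263922  −1 ⇒ G_7=1162263921
G_7=1162263921  [base 9] 3·9^9 + 3·9^3 + 3·9^2 + 2·9 + 6  →[9↦10]→  3·10^10 + 3·10^3 + 3·10^2 + 2·10 + 6 = 30000003326  −1 ⇒ G_8=30000003325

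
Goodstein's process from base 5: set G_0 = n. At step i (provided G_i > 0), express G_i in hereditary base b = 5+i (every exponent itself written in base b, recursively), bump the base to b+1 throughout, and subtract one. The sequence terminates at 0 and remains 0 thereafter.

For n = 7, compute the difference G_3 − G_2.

0

step 0: 7 = 5 + 2; sub 6 for 5: 6 + 2; = 8; G_1 = 8−1 = 7
step 1: 7 = 6 + 1; sub 7 for 6: 7 + 1; = 8; G_2 = 8−1 = 7
step 2: 7 = 7; sub 8 for 7: 8; = 8; G_3 = 8−1 = 7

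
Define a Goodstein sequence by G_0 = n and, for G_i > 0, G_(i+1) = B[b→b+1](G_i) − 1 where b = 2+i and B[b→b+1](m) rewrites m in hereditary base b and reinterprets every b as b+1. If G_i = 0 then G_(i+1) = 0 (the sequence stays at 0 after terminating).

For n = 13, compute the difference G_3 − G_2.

G_0=13  [base 2] 2^(2 + 1) + 2^2 + 1  →[2↦3]→  3^(3 + 1) + 3^3 + 1 = 109  −1 ⇒ G_1=108
G_1=108  [base 3] 3^(3 + 1) + 3^3  →[3↦4]→  4^(4 + 1) + 4^4 = 1280  −1 ⇒ G_2=1279
G_2=1279  [base 4] 4^(4 + 1) + 3·4^3 + 3·4^2 + 3·4 + 3  →[4↦5]→  5^(5 + 1) + 3·5^3 + 3·5^2 + 3·5 + 3 = 16093  −1 ⇒ G_3=16092

14813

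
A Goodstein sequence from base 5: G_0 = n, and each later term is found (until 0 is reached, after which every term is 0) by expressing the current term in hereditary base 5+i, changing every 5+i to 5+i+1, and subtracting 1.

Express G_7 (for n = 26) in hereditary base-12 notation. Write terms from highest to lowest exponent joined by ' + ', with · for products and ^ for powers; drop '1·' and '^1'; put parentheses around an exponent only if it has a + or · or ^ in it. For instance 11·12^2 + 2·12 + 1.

base 5: 26 = 5^2 + 1; at 6: 6^2 + 1 = 37; next = 36
base 6: 36 = 6^2; at 7: 7^2 = 49; next = 48
base 7: 48 = 6·7 + 6; at 8: 6·8 + 6 = 54; next = 53
base 8: 53 = 6·8 + 5; at 9: 6·9 + 5 = 59; next = 58
base 9: 58 = 6·9 + 4; at 10: 6·10 + 4 = 64; next = 63
base 10: 63 = 6·10 + 3; at 11: 6·11 + 3 = 69; next = 68
base 11: 68 = 6·11 + 2; at 12: 6·12 + 2 = 74; next = 73
base 12: 73 = 6·12 + 1; at 13: 6·13 + 1 = 79; next = 78

6·12 + 1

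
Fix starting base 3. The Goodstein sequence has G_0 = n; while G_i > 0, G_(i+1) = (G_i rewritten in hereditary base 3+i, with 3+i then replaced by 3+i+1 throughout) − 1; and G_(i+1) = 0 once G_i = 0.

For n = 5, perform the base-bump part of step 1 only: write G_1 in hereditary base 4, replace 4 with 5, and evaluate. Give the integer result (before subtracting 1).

6

[0] 5 ≡ 3 + 2 (base 3). Lift 4: 6. −1: 5.
[1] 5 ≡ 4 + 1 (base 4). Lift 5: 6. −1: 5.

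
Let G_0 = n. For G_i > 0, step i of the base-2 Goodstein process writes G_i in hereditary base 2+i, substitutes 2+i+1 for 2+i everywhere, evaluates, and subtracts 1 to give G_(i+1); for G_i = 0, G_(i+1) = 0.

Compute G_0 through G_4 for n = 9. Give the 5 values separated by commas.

9, 81, 1023, 9842, 140743

[0] 9 ≡ 2^(2 + 1) + 1 (base 2). Lift 3: 82. −1: 81.
[1] 81 ≡ 3^(3 + 1) (base 3). Lift 4: 1024. −1: 1023.
[2] 1023 ≡ 3·4^4 + 3·4^3 + 3·4^2 + 3·4 + 3 (base 4). Lift 5: 9843. −1: 9842.
[3] 9842 ≡ 3·5^5 + 3·5^3 + 3·5^2 + 3·5 + 2 (base 5). Lift 6: 140744. −1: 140743.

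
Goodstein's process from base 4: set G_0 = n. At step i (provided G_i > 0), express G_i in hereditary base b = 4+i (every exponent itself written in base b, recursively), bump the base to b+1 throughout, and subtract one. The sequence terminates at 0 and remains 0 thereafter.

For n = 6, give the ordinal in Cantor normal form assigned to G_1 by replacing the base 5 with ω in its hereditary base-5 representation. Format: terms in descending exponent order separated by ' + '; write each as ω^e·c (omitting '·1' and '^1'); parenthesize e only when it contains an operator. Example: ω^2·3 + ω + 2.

(0) 6|_4 = 4 + 2 ↦ 5 + 2|_5 = 7 ⇒ 6
(1) 6|_5 = 5 + 1 ↦ 6 + 1|_6 = 7 ⇒ 6

ω + 1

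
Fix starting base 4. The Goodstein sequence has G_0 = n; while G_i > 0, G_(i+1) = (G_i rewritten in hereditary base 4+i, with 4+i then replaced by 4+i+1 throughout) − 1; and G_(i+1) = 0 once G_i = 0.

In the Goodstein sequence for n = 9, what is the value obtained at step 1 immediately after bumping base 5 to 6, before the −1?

12

base 4: 9 = 2·4 + 1; at 5: 2·5 + 1 = 11; next = 10
base 5: 10 = 2·5; at 6: 2·6 = 12; next = 11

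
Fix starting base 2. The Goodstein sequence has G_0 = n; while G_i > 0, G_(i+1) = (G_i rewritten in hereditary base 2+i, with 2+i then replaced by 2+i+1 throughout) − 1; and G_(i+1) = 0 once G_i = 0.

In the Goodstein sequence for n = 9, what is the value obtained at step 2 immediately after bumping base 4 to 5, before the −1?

9843

i=0: 9 = 2^(2 + 1) + 1 (b=2); 2→3: 3^(3 + 1) + 1 = 82; 82−1 = 81
i=1: 81 = 3^(3 + 1) (b=3); 3→4: 4^(4 + 1) = 1024; 1024−1 = 1023
i=2: 1023 = 3·4^4 + 3·4^3 + 3·4^2 + 3·4 + 3 (b=4); 4→5: 3·5^5 + 3·5^3 + 3·5^2 + 3·5 + 3 = 9843; 9843−1 = 9842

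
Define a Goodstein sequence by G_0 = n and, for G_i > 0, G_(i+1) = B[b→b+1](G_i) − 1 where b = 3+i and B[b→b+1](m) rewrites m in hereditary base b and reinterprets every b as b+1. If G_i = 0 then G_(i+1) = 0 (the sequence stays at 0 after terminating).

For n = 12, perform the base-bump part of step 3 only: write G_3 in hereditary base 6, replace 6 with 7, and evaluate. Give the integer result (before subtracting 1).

50

12 —HB3→ 3^2 + 3 —bump→ 4^2 + 4 = 20 —(−1)→ 19
19 —HB4→ 4^2 + 3 —bump→ 5^2 + 3 = 28 —(−1)→ 27
27 —HB5→ 5^2 + 2 —bump→ 6^2 + 2 = 38 —(−1)→ 37
37 —HB6→ 6^2 + 1 —bump→ 7^2 + 1 = 50 —(−1)→ 49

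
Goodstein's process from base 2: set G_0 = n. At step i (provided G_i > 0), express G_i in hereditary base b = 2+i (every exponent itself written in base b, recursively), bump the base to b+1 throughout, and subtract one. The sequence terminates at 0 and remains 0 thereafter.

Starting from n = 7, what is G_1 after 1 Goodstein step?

30

step 0: 7 = 2^2 + 2 + 1; sub 3 for 2: 3^3 + 3 + 1; = 31; G_1 = 31−1 = 30
step 1: 30 = 3^3 + 3; sub 4 for 3: 4^4 + 4; = 260; G_2 = 260−1 = 259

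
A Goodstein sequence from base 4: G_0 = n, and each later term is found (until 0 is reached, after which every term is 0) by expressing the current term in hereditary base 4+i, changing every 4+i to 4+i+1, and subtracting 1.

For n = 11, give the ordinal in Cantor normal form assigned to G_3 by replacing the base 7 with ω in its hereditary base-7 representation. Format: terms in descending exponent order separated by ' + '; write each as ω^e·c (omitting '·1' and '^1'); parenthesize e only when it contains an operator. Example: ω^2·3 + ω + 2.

ω·2

step 0: 11 = 2·4 + 3; sub 5 for 4: 2·5 + 3; = 13; G_1 = 13−1 = 12
step 1: 12 = 2·5 + 2; sub 6 for 5: 2·6 + 2; = 14; G_2 = 14−1 = 13
step 2: 13 = 2·6 + 1; sub 7 for 6: 2·7 + 1; = 15; G_3 = 15−1 = 14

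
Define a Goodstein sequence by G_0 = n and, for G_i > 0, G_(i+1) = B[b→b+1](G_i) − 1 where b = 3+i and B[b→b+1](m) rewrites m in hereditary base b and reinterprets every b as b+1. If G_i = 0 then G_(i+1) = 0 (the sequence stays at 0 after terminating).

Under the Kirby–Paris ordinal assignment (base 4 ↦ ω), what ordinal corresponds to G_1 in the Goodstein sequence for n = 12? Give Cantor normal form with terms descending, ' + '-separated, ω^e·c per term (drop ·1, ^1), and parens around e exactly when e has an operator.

i=0: 12 = 3^2 + 3 (b=3); 3→4: 4^2 + 4 = 20; 20−1 = 19
i=1: 19 = 4^2 + 3 (b=4); 4→5: 5^2 + 3 = 28; 28−1 = 27

ω^2 + 3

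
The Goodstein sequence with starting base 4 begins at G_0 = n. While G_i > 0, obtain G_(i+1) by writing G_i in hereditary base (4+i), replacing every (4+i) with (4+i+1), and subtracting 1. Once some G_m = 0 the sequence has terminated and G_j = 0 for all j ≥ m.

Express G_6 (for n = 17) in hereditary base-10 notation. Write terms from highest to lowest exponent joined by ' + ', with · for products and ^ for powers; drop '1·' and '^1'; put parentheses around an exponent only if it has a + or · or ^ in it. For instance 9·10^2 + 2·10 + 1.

5·10 + 1

(0) 17|_4 = 4^2 + 1 ↦ 5^2 + 1|_5 = 26 ⇒ 25
(1) 25|_5 = 5^2 ↦ 6^2|_6 = 36 ⇒ 35
(2) 35|_6 = 5·6 + 5 ↦ 5·7 + 5|_7 = 40 ⇒ 39
(3) 39|_7 = 5·7 + 4 ↦ 5·8 + 4|_8 = 44 ⇒ 43
(4) 43|_8 = 5·8 + 3 ↦ 5·9 + 3|_9 = 48 ⇒ 47
(5) 47|_9 = 5·9 + 2 ↦ 5·10 + 2|_10 = 52 ⇒ 51
(6) 51|_10 = 5·10 + 1 ↦ 5·11 + 1|_11 = 56 ⇒ 55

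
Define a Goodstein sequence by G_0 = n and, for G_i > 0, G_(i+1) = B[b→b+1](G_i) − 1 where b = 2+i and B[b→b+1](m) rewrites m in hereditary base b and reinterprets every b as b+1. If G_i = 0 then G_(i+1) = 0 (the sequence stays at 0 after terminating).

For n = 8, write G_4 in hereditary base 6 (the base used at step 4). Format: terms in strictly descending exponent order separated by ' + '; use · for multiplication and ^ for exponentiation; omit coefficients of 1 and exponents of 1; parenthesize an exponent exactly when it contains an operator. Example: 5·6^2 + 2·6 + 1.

2·6^6 + 2·6^2 + 6 + 5

base 2: 8 = 2^(2 + 1); at 3: 3^(3 + 1) = 81; next = 80
base 3: 80 = 2·3^3 + 2·3^2 + 2·3 + 2; at 4: 2·4^4 + 2·4^2 + 2·4 + 2 = 554; next = 553
base 4: 553 = 2·4^4 + 2·4^2 + 2·4 + 1; at 5: 2·5^5 + 2·5^2 + 2·5 + 1 = 6311; next = 6310
base 5: 6310 = 2·5^5 + 2·5^2 + 2·5; at 6: 2·6^6 + 2·6^2 + 2·6 = 93396; next = 93395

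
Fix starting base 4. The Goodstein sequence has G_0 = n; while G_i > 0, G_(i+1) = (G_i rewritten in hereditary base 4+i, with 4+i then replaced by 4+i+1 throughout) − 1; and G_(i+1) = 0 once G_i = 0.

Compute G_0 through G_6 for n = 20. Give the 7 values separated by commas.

20, 29, 39, 51, 65, 81, 99

(0) 20|_4 = 4^2 + 4 ↦ 5^2 + 5|_5 = 30 ⇒ 29
(1) 29|_5 = 5^2 + 4 ↦ 6^2 + 4|_6 = 40 ⇒ 39
(2) 39|_6 = 6^2 + 3 ↦ 7^2 + 3|_7 = 52 ⇒ 51
(3) 51|_7 = 7^2 + 2 ↦ 8^2 + 2|_8 = 66 ⇒ 65
(4) 65|_8 = 8^2 + 1 ↦ 9^2 + 1|_9 = 82 ⇒ 81
(5) 81|_9 = 9^2 ↦ 10^2|_10 = 100 ⇒ 99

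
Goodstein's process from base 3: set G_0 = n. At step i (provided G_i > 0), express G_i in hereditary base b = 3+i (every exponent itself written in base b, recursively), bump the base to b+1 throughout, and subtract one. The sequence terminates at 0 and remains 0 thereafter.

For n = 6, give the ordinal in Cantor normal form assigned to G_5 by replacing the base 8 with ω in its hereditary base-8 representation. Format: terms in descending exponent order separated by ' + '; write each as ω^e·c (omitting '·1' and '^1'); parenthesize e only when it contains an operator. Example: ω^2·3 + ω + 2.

i=0: 6 = 2·3 (b=3); 3→4: 2·4 = 8; 8−1 = 7
i=1: 7 = 4 + 3 (b=4); 4→5: 5 + 3 = 8; 8−1 = 7
i=2: 7 = 5 + 2 (b=5); 5→6: 6 + 2 = 8; 8−1 = 7
i=3: 7 = 6 + 1 (b=6); 6→7: 7 + 1 = 8; 8−1 = 7
i=4: 7 = 7 (b=7); 7→8: 8 = 8; 8−1 = 7
i=5: 7 = 7 (b=8); 8→9: 7 = 7; 7−1 = 6

7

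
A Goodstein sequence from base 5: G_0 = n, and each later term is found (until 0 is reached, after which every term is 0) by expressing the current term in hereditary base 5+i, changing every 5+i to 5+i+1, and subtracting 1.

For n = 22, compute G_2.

28

base 5: 22 = 4·5 + 2; at 6: 4·6 + 2 = 26; next = 25
base 6: 25 = 4·6 + 1; at 7: 4·7 + 1 = 29; next = 28
base 7: 28 = 4·7; at 8: 4·8 = 32; next = 31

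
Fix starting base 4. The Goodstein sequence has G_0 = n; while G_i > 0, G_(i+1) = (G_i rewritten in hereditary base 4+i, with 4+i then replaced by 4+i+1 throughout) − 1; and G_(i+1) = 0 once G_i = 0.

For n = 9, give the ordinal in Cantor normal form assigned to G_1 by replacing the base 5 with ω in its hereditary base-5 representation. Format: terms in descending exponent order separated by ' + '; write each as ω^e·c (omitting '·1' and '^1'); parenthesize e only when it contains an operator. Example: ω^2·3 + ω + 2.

G_0 = 9. HB_4(9) = 2·4 + 1. Bump = 11. G_1 = 10.
G_1 = 10. HB_5(10) = 2·5. Bump = 12. G_2 = 11.

ω·2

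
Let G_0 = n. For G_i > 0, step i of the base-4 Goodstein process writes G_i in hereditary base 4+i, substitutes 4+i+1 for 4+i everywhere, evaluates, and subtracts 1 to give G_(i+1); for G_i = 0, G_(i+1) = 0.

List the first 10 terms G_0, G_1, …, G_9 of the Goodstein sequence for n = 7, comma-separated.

7, 7, 7, 7, 7, 6, 5, 4, 3, 2

i=0: 7 = 4 + 3 (b=4); 4→5: 5 + 3 = 8; 8−1 = 7
i=1: 7 = 5 + 2 (b=5); 5→6: 6 + 2 = 8; 8−1 = 7
i=2: 7 = 6 + 1 (b=6); 6→7: 7 + 1 = 8; 8−1 = 7
i=3: 7 = 7 (b=7); 7→8: 8 = 8; 8−1 = 7
i=4: 7 = 7 (b=8); 8→9: 7 = 7; 7−1 = 6
i=5: 6 = 6 (b=9); 9→10: 6 = 6; 6−1 = 5
i=6: 5 = 5 (b=10); 10→11: 5 = 5; 5−1 = 4
i=7: 4 = 4 (b=11); 11→12: 4 = 4; 4−1 = 3
i=8: 3 = 3 (b=12); 12→13: 3 = 3; 3−1 = 2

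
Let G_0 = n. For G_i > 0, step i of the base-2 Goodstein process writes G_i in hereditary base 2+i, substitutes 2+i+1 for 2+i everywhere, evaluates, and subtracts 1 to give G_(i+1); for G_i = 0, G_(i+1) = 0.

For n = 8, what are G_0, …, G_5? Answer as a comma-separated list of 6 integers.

8, 80, 553, 6310, 93395, 1647195

[0] 8 ≡ 2^(2 + 1) (base 2). Lift 3: 81. −1: 80.
[1] 80 ≡ 2·3^3 + 2·3^2 + 2·3 + 2 (base 3). Lift 4: 554. −1: 553.
[2] 553 ≡ 2·4^4 + 2·4^2 + 2·4 + 1 (base 4). Lift 5: 6311. −1: 6310.
[3] 6310 ≡ 2·5^5 + 2·5^2 + 2·5 (base 5). Lift 6: 93396. −1: 93395.
[4] 93395 ≡ 2·6^6 + 2·6^2 + 6 + 5 (base 6). Lift 7: 1647196. −1: 1647195.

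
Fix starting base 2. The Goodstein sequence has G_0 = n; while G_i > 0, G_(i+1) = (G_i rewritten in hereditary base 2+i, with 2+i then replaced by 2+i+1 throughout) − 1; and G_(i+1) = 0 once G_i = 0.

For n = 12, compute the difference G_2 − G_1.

958

step 0: 12 = 2^(2 + 1) + 2^2; sub 3 for 2: 3^(3 + 1) + 3^3; = 108; G_1 = 108−1 = 107
step 1: 107 = 3^(3 + 1) + 2·3^2 + 2·3 + 2; sub 4 for 3: 4^(4 + 1) + 2·4^2 + 2·4 + 2; = 1066; G_2 = 1066−1 = 1065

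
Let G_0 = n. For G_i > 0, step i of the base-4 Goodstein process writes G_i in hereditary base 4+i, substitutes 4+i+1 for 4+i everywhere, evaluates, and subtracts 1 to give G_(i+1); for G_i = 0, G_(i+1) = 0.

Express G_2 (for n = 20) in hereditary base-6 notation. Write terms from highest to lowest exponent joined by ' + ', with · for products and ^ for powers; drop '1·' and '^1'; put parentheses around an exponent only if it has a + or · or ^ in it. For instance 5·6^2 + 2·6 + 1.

i=0: 20 = 4^2 + 4 (b=4); 4→5: 5^2 + 5 = 30; 30−1 = 29
i=1: 29 = 5^2 + 4 (b=5); 5→6: 6^2 + 4 = 40; 40−1 = 39
i=2: 39 = 6^2 + 3 (b=6); 6→7: 7^2 + 3 = 52; 52−1 = 51

6^2 + 3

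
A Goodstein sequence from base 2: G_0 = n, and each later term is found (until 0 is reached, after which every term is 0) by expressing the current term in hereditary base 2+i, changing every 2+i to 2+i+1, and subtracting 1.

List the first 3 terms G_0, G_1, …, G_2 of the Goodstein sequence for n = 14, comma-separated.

14, 110, 1281

G_0 = 14. HB_2(14) = 2^(2 + 1) + 2^2 + 2. Bump = 111. G_1 = 110.
G_1 = 110. HB_3(110) = 3^(3 + 1) + 3^3 + 2. Bump = 1282. G_2 = 1281.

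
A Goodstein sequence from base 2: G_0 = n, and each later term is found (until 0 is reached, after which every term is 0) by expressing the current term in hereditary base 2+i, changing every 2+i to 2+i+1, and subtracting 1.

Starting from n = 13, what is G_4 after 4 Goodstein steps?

i=0: 13 = 2^(2 + 1) + 2^2 + 1 (b=2); 2→3: 3^(3 + 1) + 3^3 + 1 = 109; 109−1 = 108
i=1: 108 = 3^(3 + 1) + 3^3 (b=3); 3→4: 4^(4 + 1) + 4^4 = 1280; 1280−1 = 1279
i=2: 1279 = 4^(4 + 1) + 3·4^3 + 3·4^2 + 3·4 + 3 (b=4); 4→5: 5^(5 + 1) + 3·5^3 + 3·5^2 + 3·5 + 3 = 16093; 16093−1 = 16092
i=3: 16092 = 5^(5 + 1) + 3·5^3 + 3·5^2 + 3·5 + 2 (b=5); 5→6: 6^(6 + 1) + 3·6^3 + 3·6^2 + 3·6 + 2 = 280712; 280712−1 = 280711
i=4: 280711 = 6^(6 + 1) + 3·6^3 + 3·6^2 + 3·6 + 1 (b=6); 6→7: 7^(7 + 1) + 3·7^3 + 3·7^2 + 3·7 + 1 = 5765999; 5765999−1 = 5765998

280711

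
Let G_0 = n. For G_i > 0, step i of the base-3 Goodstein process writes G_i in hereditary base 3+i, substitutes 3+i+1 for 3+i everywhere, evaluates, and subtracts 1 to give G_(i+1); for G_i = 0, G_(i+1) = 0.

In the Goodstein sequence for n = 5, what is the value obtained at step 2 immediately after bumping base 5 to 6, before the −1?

base 3: 5 = 3 + 2; at 4: 4 + 2 = 6; next = 5
base 4: 5 = 4 + 1; at 5: 5 + 1 = 6; next = 5
base 5: 5 = 5; at 6: 6 = 6; next = 5

6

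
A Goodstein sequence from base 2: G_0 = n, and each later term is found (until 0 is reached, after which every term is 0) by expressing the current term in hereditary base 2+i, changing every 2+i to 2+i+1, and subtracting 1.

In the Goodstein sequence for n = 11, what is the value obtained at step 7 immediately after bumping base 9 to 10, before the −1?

70077777776

11 —HB2→ 2^(2 + 1) + 2 + 1 —bump→ 3^(3 + 1) + 3 + 1 = 85 —(−1)→ 84
84 —HB3→ 3^(3 + 1) + 3 —bump→ 4^(4 + 1) + 4 = 1028 —(−1)→ 1027
1027 —HB4→ 4^(4 + 1) + 3 —bump→ 5^(5 + 1) + 3 = 15628 —(−1)→ 15627
15627 —HB5→ 5^(5 + 1) + 2 —bump→ 6^(6 + 1) + 2 = 279938 —(−1)→ 279937
279937 —HB6→ 6^(6 + 1) + 1 —bump→ 7^(7 + 1) + 1 = 5764802 —(−1)→ 5764801
5764801 —HB7→ 7^(7 + 1) —bump→ 8^(8 + 1) = 134217728 —(−1)→ 134217727
134217727 —HB8→ 7·8^8 + 7·8^7 + 7·8^6 + 7·8^5 + 7·8^4 + 7·8^3 + 7·8^2 + 7·8 + 7 —bump→ 7·9^9 + 7·9^7 + 7·9^6 + 7·9^5 + 7·9^4 + 7·9^3 + 7·9^2 + 7·9 + 7 = 2749609303 —(−1)→ 2749609302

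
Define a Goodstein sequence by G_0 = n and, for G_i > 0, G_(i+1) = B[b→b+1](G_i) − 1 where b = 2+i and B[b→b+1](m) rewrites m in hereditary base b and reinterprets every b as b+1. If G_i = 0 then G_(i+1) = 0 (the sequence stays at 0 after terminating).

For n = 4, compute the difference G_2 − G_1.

15

i=0: 4 = 2^2 (b=2); 2→3: 3^3 = 27; 27−1 = 26
i=1: 26 = 2·3^2 + 2·3 + 2 (b=3); 3→4: 2·4^2 + 2·4 + 2 = 42; 42−1 = 41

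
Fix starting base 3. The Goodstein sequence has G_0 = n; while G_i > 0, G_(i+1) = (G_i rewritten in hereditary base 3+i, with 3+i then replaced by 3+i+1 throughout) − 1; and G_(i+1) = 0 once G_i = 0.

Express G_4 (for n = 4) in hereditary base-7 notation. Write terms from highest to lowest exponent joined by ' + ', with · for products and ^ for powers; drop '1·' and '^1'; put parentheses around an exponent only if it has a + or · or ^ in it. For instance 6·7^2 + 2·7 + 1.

(0) 4|_3 = 3 + 1 ↦ 4 + 1|_4 = 5 ⇒ 4
(1) 4|_4 = 4 ↦ 5|_5 = 5 ⇒ 4
(2) 4|_5 = 4 ↦ 4|_6 = 4 ⇒ 3
(3) 3|_6 = 3 ↦ 3|_7 = 3 ⇒ 2
(4) 2|_7 = 2 ↦ 2|_8 = 2 ⇒ 1

2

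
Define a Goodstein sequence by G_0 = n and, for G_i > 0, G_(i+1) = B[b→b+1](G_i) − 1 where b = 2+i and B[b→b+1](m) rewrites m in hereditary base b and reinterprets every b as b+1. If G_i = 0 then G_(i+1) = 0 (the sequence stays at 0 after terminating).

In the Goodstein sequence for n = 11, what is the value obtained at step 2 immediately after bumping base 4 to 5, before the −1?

i=0: 11 = 2^(2 + 1) + 2 + 1 (b=2); 2→3: 3^(3 + 1) + 3 + 1 = 85; 85−1 = 84
i=1: 84 = 3^(3 + 1) + 3 (b=3); 3→4: 4^(4 + 1) + 4 = 1028; 1028−1 = 1027
i=2: 1027 = 4^(4 + 1) + 3 (b=4); 4→5: 5^(5 + 1) + 3 = 15628; 15628−1 = 15627

15628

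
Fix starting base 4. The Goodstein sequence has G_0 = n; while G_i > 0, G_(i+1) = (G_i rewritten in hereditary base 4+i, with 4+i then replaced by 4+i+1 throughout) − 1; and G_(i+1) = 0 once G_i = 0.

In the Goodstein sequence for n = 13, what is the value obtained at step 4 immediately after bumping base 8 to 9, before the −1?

21

step 0: 13 = 3·4 + 1; sub 5 for 4: 3·5 + 1; = 16; G_1 = 16−1 = 15
step 1: 15 = 3·5; sub 6 for 5: 3·6; = 18; G_2 = 18−1 = 17
step 2: 17 = 2·6 + 5; sub 7 for 6: 2·7 + 5; = 19; G_3 = 19−1 = 18
step 3: 18 = 2·7 + 4; sub 8 for 7: 2·8 + 4; = 20; G_4 = 20−1 = 19
step 4: 19 = 2·8 + 3; sub 9 for 8: 2·9 + 3; = 21; G_5 = 21−1 = 20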